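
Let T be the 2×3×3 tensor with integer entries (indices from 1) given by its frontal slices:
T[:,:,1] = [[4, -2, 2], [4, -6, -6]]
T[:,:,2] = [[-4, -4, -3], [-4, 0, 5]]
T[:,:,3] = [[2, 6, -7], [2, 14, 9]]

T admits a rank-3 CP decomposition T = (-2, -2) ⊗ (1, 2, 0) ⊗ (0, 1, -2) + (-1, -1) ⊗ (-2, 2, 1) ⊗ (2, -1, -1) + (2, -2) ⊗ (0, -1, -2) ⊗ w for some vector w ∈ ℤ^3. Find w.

Subtract the known terms from T to get the rank-1 residual R = (2, -2) ⊗ (0, -1, -2) ⊗ w, so R[i,j,k] = a[i]·b[j]·w[k]. Pick indices with nonzero a[1]·b[2] = (2)·(-1) = -2. Only the fibre through (1,2,·) is needed: R[1,2,:] = T[1,2,:] − Σₗ aₗ[1]bₗ[2]cₗ = [-2, -4, 6] − (-2)·(2)·(0, 1, -2) − (-1)·(2)·(2, -1, -1) = [2, -2, -4]. Then w[k] = R[1,2,k] / -2 for each k, giving w = [2, -2, -4] / -2 = (-1, 1, 2).

w = (-1, 1, 2)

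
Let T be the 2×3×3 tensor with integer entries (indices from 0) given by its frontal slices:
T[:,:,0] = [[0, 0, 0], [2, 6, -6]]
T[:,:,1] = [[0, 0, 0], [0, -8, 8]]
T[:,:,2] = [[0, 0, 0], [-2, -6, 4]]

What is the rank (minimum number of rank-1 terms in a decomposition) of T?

3

Lower bound: the mode-3 unfolding of T (rows indexed by k, columns by (i,j) = (0,0), (0,1), (0,2), (1,0), (1,1), (1,2)) is [[0, 0, 0, 2, 6, -6], [0, 0, 0, 0, -8, 8], [0, 0, 0, -2, -6, 4]].
There the 3×3 minor on rows k ∈ {0, 1, 2}, columns (i,j) ∈ {(1,0), (1,1), (1,2)} is det [[2, 6, -6], [0, -8, 8], [-2, -6, 4]] = 32 ≠ 0, so this unfolding has rank ≥ 3; CP rank is at least every unfolding rank, so rank(T) ≥ 3. (Flattening ranks never certify an upper bound on CP rank; for that we must actually write T with 3 rank-1 terms.)
Upper bound: T is a sum of 3 rank-1 terms, T = (0, 1) (x) (1, -1, 0) (x) (0, 0, 2) + (0, 1) (x) (1, -1, 1) (x) (-2, 4, 0) + (0, 1) (x) (1, 1, -1) (x) (4, -4, -4) (one valid choice — decompositions are not unique — normalised so each a, b is primitive with positive first nonzero entry; check it by expanding all entries), so rank(T) ≤ 3.
These bounds meet, so rank(T) = 3.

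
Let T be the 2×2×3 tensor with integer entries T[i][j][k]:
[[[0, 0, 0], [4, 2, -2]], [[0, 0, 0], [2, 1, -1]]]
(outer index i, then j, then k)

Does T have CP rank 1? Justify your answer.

If T = a ∘ b ∘ c then every fibre of T is a multiple of the corresponding factor, so read the factors off the fibres through the nonzero entry T[0,1,0] = 4.
The mode-1 fibre T[:,1,0] = [4, 2] gives a = (2, 1) (primitive direction); the mode-2 fibre T[0,:,0] = [0, 4] gives b = (0, 1); then c[k] = T[0,1,k] / (a[0]·b[1]) = [4, 2, -2] / 2 = (2, 1, -1).
Expanding (2, 1) ∘ (0, 1) ∘ (2, 1, -1) reproduces all 12 entries of T, so T = (2, 1) ∘ (0, 1) ∘ (2, 1, -1) and rank(T) ≤ 1.
Equivalently every frontal slice T[:,:,k] is c[k] times the rank-1 matrix (2, 1) ∘ (0, 1). So T has rank 1 (it is nonzero).

Yes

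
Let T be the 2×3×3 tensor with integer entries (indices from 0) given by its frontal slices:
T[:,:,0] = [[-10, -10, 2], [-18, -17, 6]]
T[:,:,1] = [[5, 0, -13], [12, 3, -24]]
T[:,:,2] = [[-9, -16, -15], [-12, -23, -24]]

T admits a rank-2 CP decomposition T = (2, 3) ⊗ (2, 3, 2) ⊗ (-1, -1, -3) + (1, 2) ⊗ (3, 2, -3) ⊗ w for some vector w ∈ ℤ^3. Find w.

Subtract the known terms from T to get the rank-1 residual R = (1, 2) ⊗ (3, 2, -3) ⊗ w, so R[i,j,k] = a[i]·b[j]·w[k]. Pick indices with nonzero a[0]·b[0] = (1)·(3) = 3. Only the fibre through (0,0,·) is needed: R[0,0,:] = T[0,0,:] − Σₗ aₗ[0]bₗ[0]cₗ = [-10, 5, -9] − (2)·(2)·(-1, -1, -3) = [-6, 9, 3]. Then w[k] = R[0,0,k] / 3 for each k, giving w = [-6, 9, 3] / 3 = (-2, 3, 1).

w = (-2, 3, 1)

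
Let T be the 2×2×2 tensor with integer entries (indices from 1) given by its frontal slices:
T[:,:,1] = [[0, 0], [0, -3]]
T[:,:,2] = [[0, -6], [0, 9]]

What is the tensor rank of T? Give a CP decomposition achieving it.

Lower bound: the mode-1 unfolding of T (rows indexed by i, columns by (j,k) = (1,1), (1,2), (2,1), (2,2)) is [[0, 0, 0, -6], [0, 0, -3, 9]].
There the 2×2 minor on rows i ∈ {1, 2}, columns (j,k) ∈ {(2,1), (2,2)} is det [[0, -6], [-3, 9]] = -18 ≠ 0, so this unfolding has rank ≥ 2; CP rank is at least every unfolding rank, so rank(T) ≥ 2. (Flattening ranks never certify an upper bound on CP rank; for that we must actually write T with 2 rank-1 terms.)
Upper bound — finding two terms. Every mode-2 slice of T is a multiple of one matrix: T[:,j,:] = b[j]·M with b = (0, 1) and M = [[0, -6], [-3, 9]] (rows indexed by i, columns by k). So it suffices to write M as a sum of two rank-1 matrices.
Splitting M by its rows (i = 1, 2), M = (1, 0)(0, -6)ᵀ + (0, 1)(-3, 9)ᵀ.
Hence T = (1, 0) ⊗ (0, 1) ⊗ (0, -6) + (0, 1) ⊗ (0, 1) ⊗ (-3, 9), so rank(T) ≤ 2.
These bounds meet, so rank(T) = 2.
Check entry T[1,1,2] = 0: (1)·(0)·(-6) + (0)·(0)·(9) = 0.

rank(T) = 2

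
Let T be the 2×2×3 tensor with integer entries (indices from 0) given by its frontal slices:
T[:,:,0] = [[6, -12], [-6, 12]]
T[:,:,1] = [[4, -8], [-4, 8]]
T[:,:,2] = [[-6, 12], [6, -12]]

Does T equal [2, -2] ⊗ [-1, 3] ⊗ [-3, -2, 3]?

Reconstruct entry (0,1,0) from the claimed factors: Σₗ aₗ[0]bₗ[1]cₗ[0] = (2)·(3)·(-3) = -18, but T[0,1,0] = -12. The claim is false.

No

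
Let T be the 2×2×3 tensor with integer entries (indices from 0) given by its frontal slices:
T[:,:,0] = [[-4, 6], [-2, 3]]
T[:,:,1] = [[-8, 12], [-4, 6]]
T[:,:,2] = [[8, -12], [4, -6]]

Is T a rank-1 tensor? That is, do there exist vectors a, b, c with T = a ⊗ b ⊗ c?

If T = a ⊗ b ⊗ c then every fibre of T is a multiple of the corresponding factor, so read the factors off the fibres through the nonzero entry T[0,0,0] = -4.
The mode-1 fibre T[:,0,0] = [-4, -2] gives a = (2, 1) (primitive direction); the mode-2 fibre T[0,:,0] = [-4, 6] gives b = (2, -3); then c[k] = T[0,0,k] / (a[0]·b[0]) = [-4, -8, 8] / 4 = (-1, -2, 2).
Expanding (2, 1) ⊗ (2, -3) ⊗ (-1, -2, 2) reproduces all 12 entries of T, so T = (2, 1) ⊗ (2, -3) ⊗ (-1, -2, 2) and rank(T) ≤ 1.
Equivalently every frontal slice T[:,:,k] is c[k] times the rank-1 matrix (2, 1) ⊗ (2, -3). So T has rank 1 (it is nonzero).

Yes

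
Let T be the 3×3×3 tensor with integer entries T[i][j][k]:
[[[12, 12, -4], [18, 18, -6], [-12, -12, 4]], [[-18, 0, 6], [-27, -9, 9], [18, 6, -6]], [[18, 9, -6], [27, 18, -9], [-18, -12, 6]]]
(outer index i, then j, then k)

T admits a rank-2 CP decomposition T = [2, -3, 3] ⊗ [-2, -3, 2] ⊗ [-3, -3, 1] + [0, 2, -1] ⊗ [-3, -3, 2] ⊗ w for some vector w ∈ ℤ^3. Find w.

w = [0, -3, 0]

Subtract the known terms from T to get the rank-1 residual R = [0, 2, -1] ⊗ [-3, -3, 2] ⊗ w, so R[i,j,k] = a[i]·b[j]·w[k]. Pick indices with nonzero a[1]·b[0] = (2)·(-3) = -6. Only the fibre through (1,0,·) is needed: R[1,0,:] = T[1,0,:] − Σₗ aₗ[1]bₗ[0]cₗ = [-18, 0, 6] − (-3)·(-2)·[-3, -3, 1] = [0, 18, 0]. Then w[k] = R[1,0,k] / -6 for each k, giving w = [0, 18, 0] / -6 = [0, -3, 0].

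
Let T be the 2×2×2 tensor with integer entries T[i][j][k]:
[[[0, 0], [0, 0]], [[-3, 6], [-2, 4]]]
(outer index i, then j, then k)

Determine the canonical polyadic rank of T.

1

Lower bound: T ≠ 0 (e.g. T[1,0,0] = -3), so rank(T) ≥ 1.
Upper bound: if T = a (x) b (x) c then every fibre of T is a multiple of the corresponding factor, so read the factors off the fibres through the nonzero entry T[1,0,0] = -3.
The mode-1 fibre T[:,0,0] = [0, -3] gives a = [0, 1] (primitive direction); the mode-2 fibre T[1,:,0] = [-3, -2] gives b = [3, 2]; then c[k] = T[1,0,k] / (a[1]·b[0]) = [-3, 6] / 3 = [-1, 2].
Expanding [0, 1] (x) [3, 2] (x) [-1, 2] reproduces all 8 entries of T, so T = [0, 1] (x) [3, 2] (x) [-1, 2] and rank(T) ≤ 1.
These bounds meet, so rank(T) = 1.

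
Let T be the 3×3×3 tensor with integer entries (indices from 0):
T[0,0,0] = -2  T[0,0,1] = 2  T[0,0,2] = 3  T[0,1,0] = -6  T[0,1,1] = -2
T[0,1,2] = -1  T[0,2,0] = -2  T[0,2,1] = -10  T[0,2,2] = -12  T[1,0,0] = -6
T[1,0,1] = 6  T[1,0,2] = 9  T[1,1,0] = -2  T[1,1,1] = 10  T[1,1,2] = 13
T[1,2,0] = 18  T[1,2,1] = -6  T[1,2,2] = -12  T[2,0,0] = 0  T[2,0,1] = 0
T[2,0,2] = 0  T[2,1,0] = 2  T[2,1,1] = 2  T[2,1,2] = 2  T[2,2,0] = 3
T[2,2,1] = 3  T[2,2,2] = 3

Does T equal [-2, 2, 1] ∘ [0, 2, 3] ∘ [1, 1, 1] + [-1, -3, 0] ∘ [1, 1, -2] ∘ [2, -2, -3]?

Yes

Reconstruct entrywise from the claimed factors. For example, T[1,2,2] = -12 and Σₗ aₗ[1]bₗ[2]cₗ[2] = (2)·(3)·(1) + (-3)·(-2)·(-3) = -12; checking all 27 entries, every one matches. The claim holds.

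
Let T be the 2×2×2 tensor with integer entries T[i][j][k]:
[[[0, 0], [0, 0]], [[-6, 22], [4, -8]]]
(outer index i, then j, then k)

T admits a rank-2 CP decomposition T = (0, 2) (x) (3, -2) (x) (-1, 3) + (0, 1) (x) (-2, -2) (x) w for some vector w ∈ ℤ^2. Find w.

w = (0, -2)

Subtract the known terms from T to get the rank-1 residual R = (0, 1) (x) (-2, -2) (x) w, so R[i,j,k] = a[i]·b[j]·w[k]. Pick indices with nonzero a[1]·b[0] = (1)·(-2) = -2. Only the fibre through (1,0,·) is needed: R[1,0,:] = T[1,0,:] − Σₗ aₗ[1]bₗ[0]cₗ = [-6, 22] − (2)·(3)·(-1, 3) = [0, 4]. Then w[k] = R[1,0,k] / -2 for each k, giving w = [0, 4] / -2 = (0, -2).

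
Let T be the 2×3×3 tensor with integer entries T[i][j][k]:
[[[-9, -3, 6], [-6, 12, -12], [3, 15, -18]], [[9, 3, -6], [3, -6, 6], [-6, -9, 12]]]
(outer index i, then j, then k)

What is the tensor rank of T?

2

Lower bound: the mode-2 unfolding of T (rows indexed by j, columns by (i,k) = (0,0), (0,1), (0,2), (1,0), (1,1), (1,2)) is [[-9, -3, 6, 9, 3, -6], [-6, 12, -12, 3, -6, 6], [3, 15, -18, -6, -9, 12]].
There the 2×2 minor on rows j ∈ {0, 1}, columns (i,k) ∈ {(0,0), (0,1)} is det [[-9, -3], [-6, 12]] = -126 ≠ 0, so this unfolding has rank ≥ 2; CP rank is at least every unfolding rank, so rank(T) ≥ 2. (Unfolding ranks only ever bound the CP rank from below — rank(T) can be strictly larger than all of them — so the matching upper bound has to come from an explicit 2-term decomposition.)
Upper bound — finding two terms. Write S_k = T[:,:,k] for the frontal slices: S₀ = [[-9, -6, 3], [9, 3, -6]], S₁ = [[-3, 12, 15], [3, -6, -9]], S₂ = [[6, -12, -18], [-6, 6, 12]].
If T = a₁ ∘ b₁ ∘ c₁ + a₂ ∘ b₂ ∘ c₂ then each S_k = c₁[k]·a₁b₁ᵀ + c₂[k]·a₂b₂ᵀ. S₀ and S₁ are linearly independent, so a₁b₁ᵀ and a₂b₂ᵀ must span the same plane of matrices: they are the rank-1 matrices of the form x·S₀ + y·S₁.
The 2×2 minor of x·S₀ + y·S₁ on rows {0,1}, columns {0,1} is 27·x² − 45·xy − 18·y² = 9·(x − 2·y)(3·x + y), vanishing at (x:y) = (2:1) and (1:-3).
M₁ = 2·S₀ + S₁ = [[-21, 0, 21], [21, 0, -21]] = (-21)·[1, -1][1, 0, -1]ᵀ and M₂ = S₀ − 3·S₁ = [[0, -42, -42], [0, 21, 21]] = (-21)·[2, -1][0, 1, 1]ᵀ, so take a₁ = [1, -1], b₁ = [1, 0, -1], a₂ = [2, -1], b₂ = [0, 1, 1].
Each slice is an integer combination of E₁ = a₁b₁ᵀ and E₂ = a₂b₂ᵀ: S₀ = −9·E₁ − 3·E₂, S₁ = −3·E₁ + 6·E₂, S₂ = 6·E₁ − 6·E₂; reading off coefficients, c₁ = [-9, -3, 6] and c₂ = [-3, 6, -6].
Hence T = [1, -1] ∘ [1, 0, -1] ∘ [-9, -3, 6] + [2, -1] ∘ [0, 1, 1] ∘ [-3, 6, -6], so rank(T) ≤ 2.
These bounds meet, so rank(T) = 2.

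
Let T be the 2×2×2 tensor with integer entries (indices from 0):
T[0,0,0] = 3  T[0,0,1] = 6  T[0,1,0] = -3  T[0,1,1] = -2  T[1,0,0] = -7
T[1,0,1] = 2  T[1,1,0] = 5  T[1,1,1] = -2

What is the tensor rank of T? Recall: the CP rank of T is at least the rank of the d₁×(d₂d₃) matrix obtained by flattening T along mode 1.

2

Lower bound: in the mode-3 unfolding of T (rows indexed by k, columns by (i,j)) the 2×2 minor on rows k ∈ {0, 1}, columns (i,j) ∈ {(0,0), (0,1)} is det [[3, -3], [6, -2]] = 12 ≠ 0, so that unfolding has rank ≥ 2 and hence rank(T) ≥ 2 (CP rank is at least every unfolding rank, though it can be larger).
Upper bound: with S_k = T[:,:,k], the two rank-1 terms a₁b₁ᵀ, a₂b₂ᵀ are the rank-1 members of the pencil x·S₀ + y·S₁.
det(x·S₀ + y·S₁) is −6·x² + 16·xy − 8·y² = (-2)·(3·x − 2·y)(x − 2·y), vanishing at (x:y) = (2:3) and (2:1).
M₁ = 2·S₀ + 3·S₁ = [[24, -12], [-8, 4]] = 4·[3, -1][2, -1]ᵀ and M₂ = 2·S₀ + S₁ = [[12, -8], [-12, 8]] = 4·[1, -1][3, -2]ᵀ, so take a₁ = [3, -1], b₁ = [2, -1], a₂ = [1, -1], b₂ = [3, -2].
Each slice is an integer combination of E₁ = a₁b₁ᵀ and E₂ = a₂b₂ᵀ: S₀ = −E₁ + 3·E₂, S₁ = 2·E₁ − 2·E₂; reading off coefficients, c₁ = [-1, 2] and c₂ = [3, -2].
Hence T = [3, -1] ⊗ [2, -1] ⊗ [-1, 2] + [1, -1] ⊗ [3, -2] ⊗ [3, -2], so rank(T) ≤ 2.
These bounds meet, so rank(T) = 2.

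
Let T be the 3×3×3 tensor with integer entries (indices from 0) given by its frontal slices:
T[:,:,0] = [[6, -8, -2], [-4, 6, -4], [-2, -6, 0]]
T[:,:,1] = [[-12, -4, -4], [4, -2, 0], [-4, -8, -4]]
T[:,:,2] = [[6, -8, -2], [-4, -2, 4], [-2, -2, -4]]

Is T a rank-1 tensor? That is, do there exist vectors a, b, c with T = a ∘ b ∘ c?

No

The mode-2 unfolding of T (rows indexed by j, columns by (i,k) = (0,0), (0,1), (0,2), (1,0), (1,1), (1,2), (2,0), (2,1), (2,2)) is [[6, -12, 6, -4, 4, -4, -2, -4, -2], [-8, -4, -8, 6, -2, -2, -6, -8, -2], [-2, -4, -2, -4, 0, 4, 0, -4, -4]].
There the 3×3 minor on rows j ∈ {0, 1, 2}, columns (i,k) ∈ {(0,0), (0,1), (1,0)} is det [[6, -12, -4], [-8, -4, 6], [-2, -4, -4]] = 672 ≠ 0, so this unfolding has rank ≥ 3; CP rank is at least every unfolding rank, so rank(T) ≥ 3.
In particular rank(T) ≥ 3 > 1, so T is not rank-1.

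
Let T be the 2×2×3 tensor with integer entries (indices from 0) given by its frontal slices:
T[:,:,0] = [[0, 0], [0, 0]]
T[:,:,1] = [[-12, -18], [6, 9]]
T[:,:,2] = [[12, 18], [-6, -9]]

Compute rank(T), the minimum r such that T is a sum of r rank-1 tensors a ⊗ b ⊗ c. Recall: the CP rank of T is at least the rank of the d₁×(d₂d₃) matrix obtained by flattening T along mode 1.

1

Lower bound: T ≠ 0 (e.g. T[0,0,1] = -12), so rank(T) ≥ 1.
Upper bound: if T = a ⊗ b ⊗ c then every fibre of T is a multiple of the corresponding factor, so read the factors off the fibres through the nonzero entry T[0,0,1] = -12.
The mode-1 fibre T[:,0,1] = [-12, 6] gives a = [2, -1] (primitive direction); the mode-2 fibre T[0,:,1] = [-12, -18] gives b = [2, 3]; then c[k] = T[0,0,k] / (a[0]·b[0]) = [0, -12, 12] / 4 = [0, -3, 3].
Expanding [2, -1] ⊗ [2, 3] ⊗ [0, -3, 3] reproduces all 12 entries of T, so T = [2, -1] ⊗ [2, 3] ⊗ [0, -3, 3] and rank(T) ≤ 1.
These bounds meet, so rank(T) = 1.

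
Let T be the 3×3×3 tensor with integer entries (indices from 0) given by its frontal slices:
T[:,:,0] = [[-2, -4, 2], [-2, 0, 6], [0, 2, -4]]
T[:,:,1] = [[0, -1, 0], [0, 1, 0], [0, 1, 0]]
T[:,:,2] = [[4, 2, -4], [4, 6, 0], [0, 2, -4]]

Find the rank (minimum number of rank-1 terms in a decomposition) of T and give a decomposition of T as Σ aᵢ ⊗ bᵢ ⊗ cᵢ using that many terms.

Lower bound: the mode-1 unfolding of T (rows indexed by i, columns by (j,k) = (0,0), (0,1), (0,2), (1,0), (1,1), (1,2), (2,0), (2,1), (2,2)) is [[-2, 0, 4, -4, -1, 2, 2, 0, -4], [-2, 0, 4, 0, 1, 6, 6, 0, 0], [0, 0, 0, 2, 1, 2, -4, 0, -4]].
There the 3×3 minor on rows i ∈ {0, 1, 2}, columns (j,k) ∈ {(0,0), (1,0), (2,0)} is det [[-2, -4, 2], [-2, 0, 6], [0, 2, -4]] = 48 ≠ 0, so this unfolding has rank ≥ 3; CP rank is at least every unfolding rank, so rank(T) ≥ 3. (This is only a lower bound: in general the CP rank may exceed every unfolding rank, so we still need to exhibit 3 rank-1 terms summing to T.)
Upper bound: T is a sum of 3 rank-1 terms, T = [0, 1, -1] ⊗ [0, 0, 1] ⊗ [4, 0, 4] + [1, -1, -1] ⊗ [0, 1, 0] ⊗ [-2, -1, -2] + [1, 1, 0] ⊗ [1, 1, -1] ⊗ [-2, 0, 4] (written with every a and b primitive with positive leading entry and the scale carried by c; CP decompositions are not unique, and this one is verified by expanding entrywise), so rank(T) ≤ 3.
These bounds meet, so rank(T) = 3.
Check entry T[1,0,2] = 4: (1)·(0)·(4) + (-1)·(0)·(-2) + (1)·(1)·(4) = 4.

rank(T) = 3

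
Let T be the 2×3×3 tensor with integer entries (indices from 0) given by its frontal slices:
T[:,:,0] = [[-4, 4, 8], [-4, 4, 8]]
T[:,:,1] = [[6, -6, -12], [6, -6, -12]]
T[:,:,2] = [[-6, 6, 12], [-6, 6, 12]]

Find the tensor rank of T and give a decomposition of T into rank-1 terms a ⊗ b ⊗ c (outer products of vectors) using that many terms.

rank(T) = 1

Lower bound: T ≠ 0 (e.g. T[0,0,0] = -4), so rank(T) ≥ 1.
Upper bound: if T = a ⊗ b ⊗ c then every fibre of T is a multiple of the corresponding factor, so read the factors off the fibres through the nonzero entry T[0,0,0] = -4.
The mode-1 fibre T[:,0,0] = [-4, -4] gives a = [1, 1] (primitive direction); the mode-2 fibre T[0,:,0] = [-4, 4, 8] gives b = [1, -1, -2]; then c[k] = T[0,0,k] / (a[0]·b[0]) = [-4, 6, -6] / 1 = [-4, 6, -6].
Expanding [1, 1] ⊗ [1, -1, -2] ⊗ [-4, 6, -6] reproduces all 18 entries of T, so T = [1, 1] ⊗ [1, -1, -2] ⊗ [-4, 6, -6] and rank(T) ≤ 1.
These bounds meet, so rank(T) = 1.
Check entry T[1,2,2] = 12: (1)·(-2)·(-6) = 12.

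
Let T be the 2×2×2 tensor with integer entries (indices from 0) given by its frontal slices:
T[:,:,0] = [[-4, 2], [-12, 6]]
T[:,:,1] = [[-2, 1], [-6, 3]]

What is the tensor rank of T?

1

Lower bound: T ≠ 0 (e.g. T[0,0,0] = -4), so rank(T) ≥ 1.
Upper bound: the mode-1 fibre T[:,0,0] = [-4, -12] gives a = [1, 3] (primitive direction); the mode-2 fibre T[0,:,0] = [-4, 2] gives b = [2, -1]; then c[k] = T[0,0,k] / (a[0]·b[0]) = [-4, -2] / 2 = [-2, -1].
Expanding [1, 3] ∘ [2, -1] ∘ [-2, -1] reproduces all 8 entries of T, so T = [1, 3] ∘ [2, -1] ∘ [-2, -1] and rank(T) ≤ 1.
These bounds meet, so rank(T) = 1.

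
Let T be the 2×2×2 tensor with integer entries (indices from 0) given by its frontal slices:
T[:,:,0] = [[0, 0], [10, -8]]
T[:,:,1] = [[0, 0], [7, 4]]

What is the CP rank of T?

Lower bound: in the mode-3 unfolding of T (rows indexed by k, columns by (i,j)) the 2×2 minor on rows k ∈ {0, 1}, columns (i,j) ∈ {(1,0), (1,1)} is det [[10, -8], [7, 4]] = 96 ≠ 0, so that unfolding has rank ≥ 2 and hence rank(T) ≥ 2 (CP rank is at least every unfolding rank, though it can be larger).
Upper bound: T[i,:,:] = a[i]·M for every slice, with a = [0, 1] and M = [[10, 7], [-8, 4]] (rows j, columns k).
Splitting M by its rows (j = 0, 1), M = [1, 0][10, 7]ᵀ + [0, 1][-8, 4]ᵀ.
Hence T = [0, 1] ⊗ [1, 0] ⊗ [10, 7] + [0, 1] ⊗ [0, 1] ⊗ [-8, 4], so rank(T) ≤ 2.
These bounds meet, so rank(T) = 2.

2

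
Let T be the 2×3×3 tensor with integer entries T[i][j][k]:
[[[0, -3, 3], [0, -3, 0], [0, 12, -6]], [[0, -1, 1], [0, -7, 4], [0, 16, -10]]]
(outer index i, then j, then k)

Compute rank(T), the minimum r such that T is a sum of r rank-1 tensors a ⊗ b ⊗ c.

2

Lower bound: the mode-1 unfolding of T (rows indexed by i, columns by (j,k) = (0,0), (0,1), (0,2), (1,0), (1,1), (1,2), (2,0), (2,1), (2,2)) is [[0, -3, 3, 0, -3, 0, 0, 12, -6], [0, -1, 1, 0, -7, 4, 0, 16, -10]].
There the 2×2 minor on rows i ∈ {0, 1}, columns (j,k) ∈ {(0,1), (1,1)} is det [[-3, -3], [-1, -7]] = 18 ≠ 0, so this unfolding has rank ≥ 2; CP rank is at least every unfolding rank, so rank(T) ≥ 2. (This is only a lower bound: in general the CP rank may exceed every unfolding rank, so we still need to exhibit 2 rank-1 terms summing to T.)
Upper bound — finding two terms. Write S_k = T[:,:,k] for the frontal slices: S₀ = [[0, 0, 0], [0, 0, 0]], S₁ = [[-3, -3, 12], [-1, -7, 16]], S₂ = [[3, 0, -6], [1, 4, -10]].
If T = a₁ ⊗ b₁ ⊗ c₁ + a₂ ⊗ b₂ ⊗ c₂ then each S_k = c₁[k]·a₁b₁ᵀ + c₂[k]·a₂b₂ᵀ. S₁ and S₂ are linearly independent, so a₁b₁ᵀ and a₂b₂ᵀ must span the same plane of matrices: they are the rank-1 matrices of the form x·S₁ + y·S₂.
The 2×2 minor of x·S₁ + y·S₂ on rows {0,1}, columns {0,1} is 18·x² − 30·xy + 12·y² = 6·(3·x − 2·y)(x − y), vanishing at (x:y) = (2:3) and (1:1).
M₁ = 2·S₁ + 3·S₂ = [[3, -6, 6], [1, -2, 2]] = (3, 1)(1, -2, 2)ᵀ and M₂ = S₁ + S₂ = [[0, -3, 6], [0, -3, 6]] = (-3)·(1, 1)(0, 1, -2)ᵀ, so take a₁ = (3, 1), b₁ = (1, -2, 2), a₂ = (1, 1), b₂ = (0, 1, -2).
Each slice is an integer combination of E₁ = a₁b₁ᵀ and E₂ = a₂b₂ᵀ: S₀ = 0, S₁ = −E₁ − 9·E₂, S₂ = E₁ + 6·E₂; reading off coefficients, c₁ = (0, -1, 1) and c₂ = (0, -9, 6).
Hence T = (3, 1) ⊗ (1, -2, 2) ⊗ (0, -1, 1) + (1, 1) ⊗ (0, 1, -2) ⊗ (0, -9, 6), so rank(T) ≤ 2.
These bounds meet, so rank(T) = 2.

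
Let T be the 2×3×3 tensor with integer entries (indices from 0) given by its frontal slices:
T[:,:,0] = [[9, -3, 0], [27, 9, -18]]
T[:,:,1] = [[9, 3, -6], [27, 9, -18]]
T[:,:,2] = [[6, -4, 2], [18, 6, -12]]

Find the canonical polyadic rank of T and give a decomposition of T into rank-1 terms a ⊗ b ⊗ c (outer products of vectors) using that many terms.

rank(T) = 2

Lower bound: the mode-1 unfolding of T (rows indexed by i, columns by (j,k) = (0,0), (0,1), (0,2), (1,0), (1,1), (1,2), (2,0), (2,1), (2,2)) is [[9, 9, 6, -3, 3, -4, 0, -6, 2], [27, 27, 18, 9, 9, 6, -18, -18, -12]].
There the 2×2 minor on rows i ∈ {0, 1}, columns (j,k) ∈ {(0,0), (1,0)} is det [[9, -3], [27, 9]] = 162 ≠ 0, so this unfolding has rank ≥ 2; CP rank is at least every unfolding rank, so rank(T) ≥ 2. (Unfolding ranks only ever bound the CP rank from below — rank(T) can be strictly larger than all of them — so the matching upper bound has to come from an explicit 2-term decomposition.)
Upper bound — finding two terms. Write S_k = T[:,:,k] for the frontal slices: S₀ = [[9, -3, 0], [27, 9, -18]], S₁ = [[9, 3, -6], [27, 9, -18]], S₂ = [[6, -4, 2], [18, 6, -12]].
If T = a₁ ⊗ b₁ ⊗ c₁ + a₂ ⊗ b₂ ⊗ c₂ then each S_k = c₁[k]·a₁b₁ᵀ + c₂[k]·a₂b₂ᵀ. S₀ and S₁ are linearly independent, so a₁b₁ᵀ and a₂b₂ᵀ must span the same plane of matrices: they are the rank-1 matrices of the form x·S₀ + y·S₁.
The 2×2 minor of x·S₀ + y·S₁ on rows {0,1}, columns {0,1} is 162·x² + 162·xy = 162·(x + y)(x), vanishing at (x:y) = (1:-1) and (0:1).
M₁ = S₀ − S₁ = [[0, -6, 6], [0, 0, 0]] = (-6)·(1, 0)(0, 1, -1)ᵀ and M₂ = S₁ = [[9, 3, -6], [27, 9, -18]] = 3·(1, 3)(3, 1, -2)ᵀ, so take a₁ = (1, 0), b₁ = (0, 1, -1), a₂ = (1, 3), b₂ = (3, 1, -2).
Each slice is an integer combination of E₁ = a₁b₁ᵀ and E₂ = a₂b₂ᵀ: S₀ = −6·E₁ + 3·E₂, S₁ = 3·E₂, S₂ = −6·E₁ + 2·E₂; reading off coefficients, c₁ = (-6, 0, -6) and c₂ = (3, 3, 2).
Hence T = (1, 0) ⊗ (0, 1, -1) ⊗ (-6, 0, -6) + (1, 3) ⊗ (3, 1, -2) ⊗ (3, 3, 2), so rank(T) ≤ 2.
These bounds meet, so rank(T) = 2.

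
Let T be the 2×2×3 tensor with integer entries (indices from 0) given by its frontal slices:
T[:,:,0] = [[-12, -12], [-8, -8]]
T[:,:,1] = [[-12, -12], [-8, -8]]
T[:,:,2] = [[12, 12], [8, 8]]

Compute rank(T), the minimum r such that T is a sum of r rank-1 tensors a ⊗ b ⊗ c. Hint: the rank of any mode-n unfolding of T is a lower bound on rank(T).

1

Lower bound: T ≠ 0 (e.g. T[0,0,0] = -12), so rank(T) ≥ 1.
Upper bound: if T = a ⊗ b ⊗ c then every fibre of T is a multiple of the corresponding factor, so read the factors off the fibres through the nonzero entry T[0,0,0] = -12.
The mode-1 fibre T[:,0,0] = [-12, -8] gives a = [3, 2] (primitive direction); the mode-2 fibre T[0,:,0] = [-12, -12] gives b = [1, 1]; then c[k] = T[0,0,k] / (a[0]·b[0]) = [-12, -12, 12] / 3 = [-4, -4, 4].
Expanding [3, 2] ⊗ [1, 1] ⊗ [-4, -4, 4] reproduces all 12 entries of T, so T = [3, 2] ⊗ [1, 1] ⊗ [-4, -4, 4] and rank(T) ≤ 1.
These bounds meet, so rank(T) = 1.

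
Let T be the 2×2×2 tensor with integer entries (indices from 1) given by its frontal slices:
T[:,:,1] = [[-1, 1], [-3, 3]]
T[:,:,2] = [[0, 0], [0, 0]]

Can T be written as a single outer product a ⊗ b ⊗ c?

If T = a ⊗ b ⊗ c then every fibre of T is a multiple of the corresponding factor, so read the factors off the fibres through the nonzero entry T[1,1,1] = -1.
The mode-1 fibre T[:,1,1] = [-1, -3] gives a = (1, 3) (primitive direction); the mode-2 fibre T[1,:,1] = [-1, 1] gives b = (1, -1); then c[k] = T[1,1,k] / (a[1]·b[1]) = [-1, 0] / 1 = (-1, 0).
Expanding (1, 3) ⊗ (1, -1) ⊗ (-1, 0) reproduces all 8 entries of T, so T = (1, 3) ⊗ (1, -1) ⊗ (-1, 0) and rank(T) ≤ 1.
Equivalently every frontal slice T[:,:,k] is c[k] times the rank-1 matrix (1, 3) ⊗ (1, -1). So T has rank 1 (it is nonzero).

Yes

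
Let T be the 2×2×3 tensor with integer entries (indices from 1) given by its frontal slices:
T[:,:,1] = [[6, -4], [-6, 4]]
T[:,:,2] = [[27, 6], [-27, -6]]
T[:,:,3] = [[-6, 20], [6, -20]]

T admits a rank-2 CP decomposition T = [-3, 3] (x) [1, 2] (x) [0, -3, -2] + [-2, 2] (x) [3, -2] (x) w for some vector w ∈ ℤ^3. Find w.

Subtract the known terms from T to get the rank-1 residual R = [-2, 2] (x) [3, -2] (x) w, so R[i,j,k] = a[i]·b[j]·w[k]. Pick indices with nonzero a[1]·b[1] = (-2)·(3) = -6. Only the fibre through (1,1,·) is needed: R[1,1,:] = T[1,1,:] − Σₗ aₗ[1]bₗ[1]cₗ = [6, 27, -6] − (-3)·(1)·[0, -3, -2] = [6, 18, -12]. Then w[k] = R[1,1,k] / -6 for each k, giving w = [6, 18, -12] / -6 = [-1, -3, 2].

w = [-1, -3, 2]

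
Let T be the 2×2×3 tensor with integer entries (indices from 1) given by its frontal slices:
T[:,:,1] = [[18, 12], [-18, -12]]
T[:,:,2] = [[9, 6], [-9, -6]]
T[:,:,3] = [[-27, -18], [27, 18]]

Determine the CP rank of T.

1

Lower bound: T ≠ 0 (e.g. T[1,1,1] = 18), so rank(T) ≥ 1.
Upper bound: if T = a ⊗ b ⊗ c then every fibre of T is a multiple of the corresponding factor, so read the factors off the fibres through the nonzero entry T[1,1,1] = 18.
The mode-1 fibre T[:,1,1] = [18, -18] gives a = [1, -1] (primitive direction); the mode-2 fibre T[1,:,1] = [18, 12] gives b = [3, 2]; then c[k] = T[1,1,k] / (a[1]·b[1]) = [18, 9, -27] / 3 = [6, 3, -9].
Expanding [1, -1] ⊗ [3, 2] ⊗ [6, 3, -9] reproduces all 12 entries of T, so T = [1, -1] ⊗ [3, 2] ⊗ [6, 3, -9] and rank(T) ≤ 1.
These bounds meet, so rank(T) = 1.
Check entry T[2,1,1] = -18: (-1)·(3)·(6) = -18.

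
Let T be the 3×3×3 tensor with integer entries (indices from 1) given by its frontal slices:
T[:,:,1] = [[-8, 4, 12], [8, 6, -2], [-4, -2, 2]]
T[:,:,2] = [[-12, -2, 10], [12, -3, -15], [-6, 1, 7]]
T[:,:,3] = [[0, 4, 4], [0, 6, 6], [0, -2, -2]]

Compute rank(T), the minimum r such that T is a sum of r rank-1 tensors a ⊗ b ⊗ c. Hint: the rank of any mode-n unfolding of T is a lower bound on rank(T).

Lower bound: in the mode-3 unfolding of T (rows indexed by k, columns by (i,j)) the 2×2 minor on rows k ∈ {1, 2}, columns (i,j) ∈ {(1,1), (1,2)} is det [[-8, 4], [-12, -2]] = 64 ≠ 0, so that unfolding has rank ≥ 2 and hence rank(T) ≥ 2 (CP rank is at least every unfolding rank, though it can be larger).
Upper bound: with S_k = T[:,:,k], the two rank-1 terms a₁b₁ᵀ, a₂b₂ᵀ are the rank-1 members of the pencil x·S₁ + y·S₂.
The 2×2 minor of x·S₁ + y·S₂ on rows {1,2}, columns {1,2} is −80·x² − 80·xy + 60·y² = (-20)·(2·x + 3·y)(2·x − y), vanishing at (x:y) = (3:-2) and (1:2).
M₁ = 3·S₁ − 2·S₂ = [[0, 16, 16], [0, 24, 24], [0, -8, -8]] = 8·[2, 3, -1][0, 1, 1]ᵀ and M₂ = S₁ + 2·S₂ = [[-32, 0, 32], [32, 0, -32], [-16, 0, 16]] = (-16)·[2, -2, 1][1, 0, -1]ᵀ, so take a₁ = [2, 3, -1], b₁ = [0, 1, 1], a₂ = [2, -2, 1], b₂ = [1, 0, -1].
Each slice is an integer combination of E₁ = a₁b₁ᵀ and E₂ = a₂b₂ᵀ: S₁ = 2·E₁ − 4·E₂, S₂ = −E₁ − 6·E₂, S₃ = 2·E₁; reading off coefficients, c₁ = [2, -1, 2] and c₂ = [-4, -6, 0].
Hence T = [2, 3, -1] ⊗ [0, 1, 1] ⊗ [2, -1, 2] + [2, -2, 1] ⊗ [1, 0, -1] ⊗ [-4, -6, 0], so rank(T) ≤ 2.
These bounds meet, so rank(T) = 2.

2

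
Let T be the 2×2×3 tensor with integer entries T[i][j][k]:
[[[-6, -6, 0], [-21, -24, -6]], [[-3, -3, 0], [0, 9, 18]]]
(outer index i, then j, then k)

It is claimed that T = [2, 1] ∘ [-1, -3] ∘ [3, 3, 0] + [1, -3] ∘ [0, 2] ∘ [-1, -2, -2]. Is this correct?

No

Reconstruct entry (0,1,0) from the claimed factors: Σₗ aₗ[0]bₗ[1]cₗ[0] = (2)·(-3)·(3) + (1)·(2)·(-1) = -20, but T[0,1,0] = -21. The claim is false.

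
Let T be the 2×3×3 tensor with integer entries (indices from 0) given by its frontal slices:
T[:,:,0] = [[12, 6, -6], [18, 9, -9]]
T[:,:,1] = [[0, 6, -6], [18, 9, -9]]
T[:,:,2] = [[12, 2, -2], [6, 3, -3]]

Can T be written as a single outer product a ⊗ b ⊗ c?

The mode-1 unfolding of T (rows indexed by i, columns by (j,k) = (0,0), (0,1), (0,2), (1,0), (1,1), (1,2), (2,0), (2,1), (2,2)) is [[12, 0, 12, 6, 6, 2, -6, -6, -2], [18, 18, 6, 9, 9, 3, -9, -9, -3]].
There the 2×2 minor on rows i ∈ {0, 1}, columns (j,k) ∈ {(0,0), (0,1)} is det [[12, 0], [18, 18]] = 216 ≠ 0, so this unfolding has rank ≥ 2; CP rank is at least every unfolding rank, so rank(T) ≥ 2.
In particular rank(T) ≥ 2 > 1, so T is not rank-1.

No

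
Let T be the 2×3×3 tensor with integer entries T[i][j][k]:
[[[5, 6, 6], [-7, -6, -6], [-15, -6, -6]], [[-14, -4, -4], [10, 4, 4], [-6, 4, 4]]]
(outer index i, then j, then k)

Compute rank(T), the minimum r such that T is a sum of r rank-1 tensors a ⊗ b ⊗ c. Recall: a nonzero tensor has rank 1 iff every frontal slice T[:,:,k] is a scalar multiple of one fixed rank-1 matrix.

2

Lower bound: the mode-1 unfolding of T (rows indexed by i, columns by (j,k) = (0,0), (0,1), (0,2), (1,0), (1,1), (1,2), (2,0), (2,1), (2,2)) is [[5, 6, 6, -7, -6, -6, -15, -6, -6], [-14, -4, -4, 10, 4, 4, -6, 4, 4]].
There the 2×2 minor on rows i ∈ {0, 1}, columns (j,k) ∈ {(0,0), (0,1)} is det [[5, 6], [-14, -4]] = 64 ≠ 0, so this unfolding has rank ≥ 2; CP rank is at least every unfolding rank, so rank(T) ≥ 2. (This is only a lower bound: in general the CP rank may exceed every unfolding rank, so we still need to exhibit 2 rank-1 terms summing to T.)
Upper bound — finding two terms. Write S_k = T[:,:,k] for the frontal slices: S₀ = [[5, -7, -15], [-14, 10, -6]], S₁ = [[6, -6, -6], [-4, 4, 4]], S₂ = [[6, -6, -6], [-4, 4, 4]].
If T = a₁ ⊗ b₁ ⊗ c₁ + a₂ ⊗ b₂ ⊗ c₂ then each S_k = c₁[k]·a₁b₁ᵀ + c₂[k]·a₂b₂ᵀ. S₀ and S₁ are linearly independent, so a₁b₁ᵀ and a₂b₂ᵀ must span the same plane of matrices: they are the rank-1 matrices of the form x·S₀ + y·S₁.
The 2×2 minor of x·S₀ + y·S₁ on rows {0,1}, columns {0,1} is −48·x² − 32·xy = (-16)·(3·x + 2·y)(x), vanishing at (x:y) = (2:-3) and (0:1).
M₁ = 2·S₀ − 3·S₁ = [[-8, 4, -12], [-16, 8, -24]] = (-4)·[1, 2][2, -1, 3]ᵀ and M₂ = S₁ = [[6, -6, -6], [-4, 4, 4]] = 2·[3, -2][1, -1, -1]ᵀ, so take a₁ = [1, 2], b₁ = [2, -1, 3], a₂ = [3, -2], b₂ = [1, -1, -1].
Each slice is an integer combination of E₁ = a₁b₁ᵀ and E₂ = a₂b₂ᵀ: S₀ = −2·E₁ + 3·E₂, S₁ = 2·E₂, S₂ = 2·E₂; reading off coefficients, c₁ = [-2, 0, 0] and c₂ = [3, 2, 2].
Hence T = [1, 2] ⊗ [2, -1, 3] ⊗ [-2, 0, 0] + [3, -2] ⊗ [1, -1, -1] ⊗ [3, 2, 2], so rank(T) ≤ 2.
These bounds meet, so rank(T) = 2.
Check entry T[0,1,1] = -6: (1)·(-1)·(0) + (3)·(-1)·(2) = -6.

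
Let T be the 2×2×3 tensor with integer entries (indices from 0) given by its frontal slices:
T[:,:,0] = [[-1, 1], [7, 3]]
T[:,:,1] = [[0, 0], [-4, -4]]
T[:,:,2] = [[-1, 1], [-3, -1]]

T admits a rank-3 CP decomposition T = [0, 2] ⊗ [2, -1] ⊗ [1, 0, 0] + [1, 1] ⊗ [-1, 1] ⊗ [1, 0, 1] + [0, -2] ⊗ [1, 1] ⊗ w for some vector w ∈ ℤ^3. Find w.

Subtract the known terms from T to get the rank-1 residual R = [0, -2] ⊗ [1, 1] ⊗ w, so R[i,j,k] = a[i]·b[j]·w[k]. Pick indices with nonzero a[1]·b[0] = (-2)·(1) = -2. Only the fibre through (1,0,·) is needed: R[1,0,:] = T[1,0,:] − Σₗ aₗ[1]bₗ[0]cₗ = [7, -4, -3] − (2)·(2)·[1, 0, 0] − (1)·(-1)·[1, 0, 1] = [4, -4, -2]. Then w[k] = R[1,0,k] / -2 for each k, giving w = [4, -4, -2] / -2 = [-2, 2, 1].

w = [-2, 2, 1]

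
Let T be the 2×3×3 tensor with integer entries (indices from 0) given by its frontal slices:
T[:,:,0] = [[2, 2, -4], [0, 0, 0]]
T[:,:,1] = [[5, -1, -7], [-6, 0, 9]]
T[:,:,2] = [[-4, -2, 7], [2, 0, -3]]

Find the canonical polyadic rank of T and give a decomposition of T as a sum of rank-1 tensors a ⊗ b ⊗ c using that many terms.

rank(T) = 2

Lower bound: in the mode-2 unfolding of T (rows indexed by j, columns by (i,k)) the 2×2 minor on rows j ∈ {0, 1}, columns (i,k) ∈ {(0,0), (0,1)} is det [[2, 5], [2, -1]] = -12 ≠ 0, so that unfolding has rank ≥ 2 and hence rank(T) ≥ 2 (CP rank is at least every unfolding rank, though it can be larger).
Upper bound: with S_k = T[:,:,k], the two rank-1 terms a₁b₁ᵀ, a₂b₂ᵀ are the rank-1 members of the pencil x·S₀ + y·S₁.
The 2×2 minor of x·S₀ + y·S₁ on rows {0,1}, columns {0,1} is 12·xy − 6·y² = 6·(2·x − y)(y), vanishing at (x:y) = (1:2) and (1:0).
M₁ = S₀ + 2·S₁ = [[12, 0, -18], [-12, 0, 18]] = 6·[1, -1][2, 0, -3]ᵀ and M₂ = S₀ = [[2, 2, -4], [0, 0, 0]] = 2·[1, 0][1, 1, -2]ᵀ, so take a₁ = [1, -1], b₁ = [2, 0, -3], a₂ = [1, 0], b₂ = [1, 1, -2].
Each slice is an integer combination of E₁ = a₁b₁ᵀ and E₂ = a₂b₂ᵀ: S₀ = 2·E₂, S₁ = 3·E₁ − E₂, S₂ = −E₁ − 2·E₂; reading off coefficients, c₁ = [0, 3, -1] and c₂ = [2, -1, -2].
Hence T = [1, -1] ⊗ [2, 0, -3] ⊗ [0, 3, -1] + [1, 0] ⊗ [1, 1, -2] ⊗ [2, -1, -2], so rank(T) ≤ 2.
These bounds meet, so rank(T) = 2.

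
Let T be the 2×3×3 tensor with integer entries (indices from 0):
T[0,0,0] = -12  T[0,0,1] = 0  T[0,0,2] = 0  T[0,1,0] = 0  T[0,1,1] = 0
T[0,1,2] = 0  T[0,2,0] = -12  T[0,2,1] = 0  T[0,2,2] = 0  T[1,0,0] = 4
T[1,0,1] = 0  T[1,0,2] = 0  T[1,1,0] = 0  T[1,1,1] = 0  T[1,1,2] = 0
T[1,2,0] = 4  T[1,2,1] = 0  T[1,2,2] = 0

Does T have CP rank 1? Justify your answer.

Yes

The mode-1 fibre T[:,0,0] = [-12, 4] gives a = [3, -1] (primitive direction); the mode-2 fibre T[0,:,0] = [-12, 0, -12] gives b = [1, 0, 1]; then c[k] = T[0,0,k] / (a[0]·b[0]) = [-12, 0, 0] / 3 = [-4, 0, 0].
Expanding [3, -1] ⊗ [1, 0, 1] ⊗ [-4, 0, 0] reproduces all 18 entries of T, so T = [3, -1] ⊗ [1, 0, 1] ⊗ [-4, 0, 0] and rank(T) ≤ 1.
Equivalently every frontal slice T[:,:,k] is c[k] times the rank-1 matrix [3, -1] ⊗ [1, 0, 1]. So T has rank 1 (it is nonzero).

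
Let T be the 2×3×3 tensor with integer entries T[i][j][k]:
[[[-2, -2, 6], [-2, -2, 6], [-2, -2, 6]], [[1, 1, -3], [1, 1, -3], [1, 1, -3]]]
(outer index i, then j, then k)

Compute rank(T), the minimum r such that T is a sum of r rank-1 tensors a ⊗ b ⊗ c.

1

Lower bound: T ≠ 0 (e.g. T[0,0,0] = -2), so rank(T) ≥ 1.
Upper bound: if T = a ⊗ b ⊗ c then every fibre of T is a multiple of the corresponding factor, so read the factors off the fibres through the nonzero entry T[0,0,0] = -2.
The mode-1 fibre T[:,0,0] = [-2, 1] gives a = (2, -1) (primitive direction); the mode-2 fibre T[0,:,0] = [-2, -2, -2] gives b = (1, 1, 1); then c[k] = T[0,0,k] / (a[0]·b[0]) = [-2, -2, 6] / 2 = (-1, -1, 3).
Expanding (2, -1) ⊗ (1, 1, 1) ⊗ (-1, -1, 3) reproduces all 18 entries of T, so T = (2, -1) ⊗ (1, 1, 1) ⊗ (-1, -1, 3) and rank(T) ≤ 1.
These bounds meet, so rank(T) = 1.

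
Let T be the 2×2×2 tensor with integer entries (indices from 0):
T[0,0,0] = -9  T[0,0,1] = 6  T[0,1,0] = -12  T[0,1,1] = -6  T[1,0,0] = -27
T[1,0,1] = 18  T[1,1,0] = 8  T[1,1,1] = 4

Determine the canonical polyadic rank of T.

Lower bound: in the mode-2 unfolding of T (rows indexed by j, columns by (i,k)) the 2×2 minor on rows j ∈ {0, 1}, columns (i,k) ∈ {(0,0), (0,1)} is det [[-9, 6], [-12, -6]] = 126 ≠ 0, so that unfolding has rank ≥ 2 and hence rank(T) ≥ 2 (CP rank is at least every unfolding rank, though it can be larger).
Upper bound: with S_k = T[:,:,k], the two rank-1 terms a₁b₁ᵀ, a₂b₂ᵀ are the rank-1 members of the pencil x·S₀ + y·S₁.
det(x·S₀ + y·S₁) is −396·x² + 66·xy + 132·y² = (-66)·(3·x − 2·y)(2·x + y), vanishing at (x:y) = (2:3) and (1:-2).
M₁ = 2·S₀ + 3·S₁ = [[0, -42], [0, 28]] = (-14)·[3, -2][0, 1]ᵀ and M₂ = S₀ − 2·S₁ = [[-21, 0], [-63, 0]] = (-21)·[1, 3][1, 0]ᵀ, so take a₁ = [3, -2], b₁ = [0, 1], a₂ = [1, 3], b₂ = [1, 0].
Each slice is an integer combination of E₁ = a₁b₁ᵀ and E₂ = a₂b₂ᵀ: S₀ = −4·E₁ − 9·E₂, S₁ = −2·E₁ + 6·E₂; reading off coefficients, c₁ = [-4, -2] and c₂ = [-9, 6].
Hence T = [3, -2] ∘ [0, 1] ∘ [-4, -2] + [1, 3] ∘ [1, 0] ∘ [-9, 6], so rank(T) ≤ 2.
These bounds meet, so rank(T) = 2.

2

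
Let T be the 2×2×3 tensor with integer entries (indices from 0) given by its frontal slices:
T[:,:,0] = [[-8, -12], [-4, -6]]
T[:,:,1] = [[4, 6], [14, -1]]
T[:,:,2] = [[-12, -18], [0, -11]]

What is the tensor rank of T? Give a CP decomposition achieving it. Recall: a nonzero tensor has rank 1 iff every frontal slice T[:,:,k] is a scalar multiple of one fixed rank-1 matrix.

rank(T) = 2

Lower bound: the mode-2 unfolding of T (rows indexed by j, columns by (i,k) = (0,0), (0,1), (0,2), (1,0), (1,1), (1,2)) is [[-8, 4, -12, -4, 14, 0], [-12, 6, -18, -6, -1, -11]].
There the 2×2 minor on rows j ∈ {0, 1}, columns (i,k) ∈ {(0,0), (1,1)} is det [[-8, 14], [-12, -1]] = 176 ≠ 0, so this unfolding has rank ≥ 2; CP rank is at least every unfolding rank, so rank(T) ≥ 2. (This is only a lower bound: in general the CP rank may exceed every unfolding rank, so we still need to exhibit 2 rank-1 terms summing to T.)
Upper bound — finding two terms. Write S_k = T[:,:,k] for the frontal slices: S₀ = [[-8, -12], [-4, -6]], S₁ = [[4, 6], [14, -1]], S₂ = [[-12, -18], [0, -11]].
If T = a₁ ⊗ b₁ ⊗ c₁ + a₂ ⊗ b₂ ⊗ c₂ then each S_k = c₁[k]·a₁b₁ᵀ + c₂[k]·a₂b₂ᵀ. S₀ and S₁ are linearly independent, so a₁b₁ᵀ and a₂b₂ᵀ must span the same plane of matrices: they are the rank-1 matrices of the form x·S₀ + y·S₁.
det(x·S₀ + y·S₁) is 176·xy − 88·y² = 88·(2·x − y)(y), vanishing at (x:y) = (1:2) and (1:0).
M₁ = S₀ + 2·S₁ = [[0, 0], [24, -8]] = 8·(0, 1)(3, -1)ᵀ and M₂ = S₀ = [[-8, -12], [-4, -6]] = (-2)·(2, 1)(2, 3)ᵀ, so take a₁ = (0, 1), b₁ = (3, -1), a₂ = (2, 1), b₂ = (2, 3).
Each slice is an integer combination of E₁ = a₁b₁ᵀ and E₂ = a₂b₂ᵀ: S₀ = −2·E₂, S₁ = 4·E₁ + E₂, S₂ = 2·E₁ − 3·E₂; reading off coefficients, c₁ = (0, 4, 2) and c₂ = (-2, 1, -3).
Hence T = (0, 1) ⊗ (3, -1) ⊗ (0, 4, 2) + (2, 1) ⊗ (2, 3) ⊗ (-2, 1, -3), so rank(T) ≤ 2.
These bounds meet, so rank(T) = 2.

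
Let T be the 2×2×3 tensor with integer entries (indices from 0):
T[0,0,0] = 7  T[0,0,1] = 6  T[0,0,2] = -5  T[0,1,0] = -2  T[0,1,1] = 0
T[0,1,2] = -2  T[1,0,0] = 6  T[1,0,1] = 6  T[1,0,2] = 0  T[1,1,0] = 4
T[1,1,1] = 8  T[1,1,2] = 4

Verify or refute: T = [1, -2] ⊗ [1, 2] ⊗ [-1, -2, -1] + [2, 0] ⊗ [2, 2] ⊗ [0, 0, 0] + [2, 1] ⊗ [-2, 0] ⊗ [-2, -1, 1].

Reconstruct entry (0,0,1) from the claimed factors: Σₗ aₗ[0]bₗ[0]cₗ[1] = (1)·(1)·(-2) + (2)·(2)·(0) + (2)·(-2)·(-1) = 2, but T[0,0,1] = 6. The claim is false.

No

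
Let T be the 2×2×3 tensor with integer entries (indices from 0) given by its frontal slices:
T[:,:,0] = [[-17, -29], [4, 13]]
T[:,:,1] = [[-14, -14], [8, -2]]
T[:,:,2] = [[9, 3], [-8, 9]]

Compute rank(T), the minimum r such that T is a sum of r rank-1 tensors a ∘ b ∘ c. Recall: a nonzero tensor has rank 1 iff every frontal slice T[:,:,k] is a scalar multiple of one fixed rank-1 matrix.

2

Lower bound: the mode-3 unfolding of T (rows indexed by k, columns by (i,j) = (0,0), (0,1), (1,0), (1,1)) is [[-17, -29, 4, 13], [-14, -14, 8, -2], [9, 3, -8, 9]].
There the 2×2 minor on rows k ∈ {0, 1}, columns (i,j) ∈ {(0,0), (0,1)} is det [[-17, -29], [-14, -14]] = -168 ≠ 0, so this unfolding has rank ≥ 2; CP rank is at least every unfolding rank, so rank(T) ≥ 2. (Unfolding ranks only ever bound the CP rank from below — rank(T) can be strictly larger than all of them — so the matching upper bound has to come from an explicit 2-term decomposition.)
Upper bound — finding two terms. Write S_k = T[:,:,k] for the frontal slices: S₀ = [[-17, -29], [4, 13]], S₁ = [[-14, -14], [8, -2]], S₂ = [[9, 3], [-8, 9]].
If T = a₁ ∘ b₁ ∘ c₁ + a₂ ∘ b₂ ∘ c₂ then each S_k = c₁[k]·a₁b₁ᵀ + c₂[k]·a₂b₂ᵀ. S₀ and S₁ are linearly independent, so a₁b₁ᵀ and a₂b₂ᵀ must span the same plane of matrices: they are the rank-1 matrices of the form x·S₀ + y·S₁.
det(x·S₀ + y·S₁) is −105·x² + 140·xy + 140·y² = (-35)·(x − 2·y)(3·x + 2·y), vanishing at (x:y) = (2:1) and (2:-3).
M₁ = 2·S₀ + S₁ = [[-48, -72], [16, 24]] = (-8)·[3, -1][2, 3]ᵀ and M₂ = 2·S₀ − 3·S₁ = [[8, -16], [-16, 32]] = 8·[1, -2][1, -2]ᵀ, so take a₁ = [3, -1], b₁ = [2, 3], a₂ = [1, -2], b₂ = [1, -2].
Each slice is an integer combination of E₁ = a₁b₁ᵀ and E₂ = a₂b₂ᵀ: S₀ = −3·E₁ + E₂, S₁ = −2·E₁ − 2·E₂, S₂ = E₁ + 3·E₂; reading off coefficients, c₁ = [-3, -2, 1] and c₂ = [1, -2, 3].
Hence T = [3, -1] ∘ [2, 3] ∘ [-3, -2, 1] + [1, -2] ∘ [1, -2] ∘ [1, -2, 3], so rank(T) ≤ 2.
These bounds meet, so rank(T) = 2.
Check entry T[0,0,1] = -14: (3)·(2)·(-2) + (1)·(1)·(-2) = -14.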